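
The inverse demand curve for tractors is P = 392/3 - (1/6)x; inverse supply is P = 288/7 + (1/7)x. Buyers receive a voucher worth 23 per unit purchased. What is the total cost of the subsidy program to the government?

Pre-subsidy: 392/3 - (1/6)x = 288/7 + (1/7)x gives x* = 3760/13 and P* = 1072/13.
With the rebate, buyers effectively pay Pb = Ps − 23, where Ps is the price sellers receive.
On the curves, Pb = 392/3 - (1/6)x and Ps = 288/7 + (1/7)x; the wedge Ps − Pb = 23 gives 288/7 + (1/7)x − (392/3 - (1/6)x) = 23, so x' = 4726/13.
Then Pb = 392/3 − (1/6)·(4726/13) = 911/13 and Ps = 288/7 + (1/7)·(4726/13) = 1210/13.
Government outlay = subsidy × quantity = 23 × 4726/13 = 108698/13.

Government cost = 108698/13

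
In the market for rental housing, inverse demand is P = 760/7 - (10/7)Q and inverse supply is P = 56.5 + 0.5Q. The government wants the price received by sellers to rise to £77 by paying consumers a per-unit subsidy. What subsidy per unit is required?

Required subsidy s = £27 per unit

At a seller price of 77, quantity supplied is -113 + 2·77 = 41.
Buyers absorb 41 only when they pay Pb = 760/7 − (10/7)·41 = 50.
s = Ps − Pb = 77 − 50 = 27.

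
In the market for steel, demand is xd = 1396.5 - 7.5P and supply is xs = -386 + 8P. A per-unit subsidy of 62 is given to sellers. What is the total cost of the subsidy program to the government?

Government cost = 47988

Pre-subsidy: 1396.5 - 7.5P = -386 + 8P gives P* = 115, x* = 534.
With the subsidy, sellers receive Ps = Pb + 62 for each unit, where Pb is the price buyers pay.
Supply in terms of Pb becomes xs = -386 + 8(Pb + 62) = 110 + 8Pb. Setting this equal to demand: 1396.5 - 7.5Pb = 110 + 8Pb, so Pb = 83.
Sellers receive Ps = 83 + 62 = 145; x' = 1396.5 − 7.5·83 = 774.
Government outlay = subsidy × quantity = 62 × 774 = 47988.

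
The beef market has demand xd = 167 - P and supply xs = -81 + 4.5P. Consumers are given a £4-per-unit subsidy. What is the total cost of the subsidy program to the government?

Pre-subsidy: 167 - P = -81 + 4.5P gives P* = 496/11, x* = 1341/11.
With the rebate, buyers effectively pay Pb = Ps − 4, where Ps is the price sellers receive.
Demand in terms of Ps becomes xd = 167 − 1(Ps − 4) = 171 - Ps. Setting this equal to supply: 171 - Ps = -81 + 4.5Ps, so Ps = 504/11.
Buyers pay Pb = 504/11 − 4 = 460/11; x' = -81 + 4.5·(504/11) = 1377/11.
Government outlay = subsidy × quantity = 4 × 1377/11 = 5508/11.

Government cost = 5508/11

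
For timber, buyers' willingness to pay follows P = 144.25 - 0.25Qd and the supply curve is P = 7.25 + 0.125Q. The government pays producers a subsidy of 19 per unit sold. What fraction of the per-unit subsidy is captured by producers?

Pre-subsidy: 144.25 - 0.25Q = 7.25 + 0.125Q gives Q* = 1096/3 and P* = 635/12.
With the subsidy, sellers receive Ps = Pb + 19 for each unit, where Pb is the price buyers pay.
On the curves, Pb = 144.25 - 0.25Q and Ps = 7.25 + 0.125Q; the wedge Ps − Pb = 19 gives 7.25 + 0.125Q − (144.25 - 0.25Q) = 19, so Q' = 416.
Then Pb = 144.25 − 0.25·416 = 40.25 and Ps = 7.25 + 0.125·416 = 59.25.
Buyers' price falls by P* − Pb = 635/12 − 40.25 = 38/3; sellers' price rises by Ps − P* = 59.25 − 635/12 = 19/3.
So producers capture (19/3)/19 = 1/3 of each unit of subsidy.

Producer share = 1/3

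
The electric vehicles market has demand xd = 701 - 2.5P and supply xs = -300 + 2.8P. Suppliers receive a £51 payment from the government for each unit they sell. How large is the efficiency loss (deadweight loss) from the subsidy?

Deadweight loss = 91035/53

Pre-subsidy: 701 - 2.5P = -300 + 2.8P gives P* = 10010/53, x* = 12128/53.
With the subsidy, sellers receive Ps = Pb + 51 for each unit, where Pb is the price buyers pay.
Supply in terms of Pb becomes xs = -300 + 2.8(Pb + 51) = -157.2 + 2.8Pb. Setting this equal to demand: 701 - 2.5Pb = -157.2 + 2.8Pb, so Pb = 8582/53.
Sellers receive Ps = 8582/53 + 51 = 11285/53; x' = 701 − 2.5·(8582/53) = 15698/53.
The subsidy expands output by 15698/53 − 12128/53 = 3570/53 past the efficient level; on those units the gap between marginal cost and willingness to pay runs from 0 up to 51.
DWL = ½ × 51 × 3570/53 = 91035/53.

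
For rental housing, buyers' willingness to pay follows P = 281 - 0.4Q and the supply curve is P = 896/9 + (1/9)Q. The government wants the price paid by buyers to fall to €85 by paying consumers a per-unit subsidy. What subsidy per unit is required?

At a buyer price of 85, quantity demanded is 702.5 − 2.5·85 = 490.
Sellers supply 490 only when they receive Ps = 896/9 + (1/9)·490 = 154.
s = Ps − Pb = 154 − 85 = 69.

Required subsidy s = €69 per unit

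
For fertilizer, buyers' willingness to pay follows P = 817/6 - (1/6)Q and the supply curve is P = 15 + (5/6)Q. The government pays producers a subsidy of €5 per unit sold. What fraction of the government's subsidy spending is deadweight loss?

Pre-subsidy: 817/6 - (1/6)Q = 15 + (5/6)Q gives Q* = 727/6 and P* = 4175/36.
With the subsidy, sellers receive Ps = Pb + 5 for each unit, where Pb is the price buyers pay.
On the curves, Pb = 817/6 - (1/6)Q and Ps = 15 + (5/6)Q; the wedge Ps − Pb = 5 gives 15 + (5/6)Q − (817/6 - (1/6)Q) = 5, so Q' = 757/6.
Then Pb = 817/6 − (1/6)·(757/6) = 4145/36 and Ps = 15 + (5/6)·(757/6) = 4325/36.
ΔCS = ½(727/6 + 757/6)(4175/36 − 4145/36) = 1855/18; ΔPS = ½(727/6 + 757/6)(4325/36 − 4175/36) = 9275/18.
Government spending = 5 × 757/6 = 3785/6.
DWL = ½ × 5 × (757/6 − 727/6) = 12.5; fraction = 12.5 / (3785/6) = 15/757.

DWL / government spending = 15/757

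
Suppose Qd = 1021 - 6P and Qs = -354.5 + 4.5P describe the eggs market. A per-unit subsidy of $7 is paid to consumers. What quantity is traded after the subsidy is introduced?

Q' = 253

Pre-subsidy: 1021 - 6P = -354.5 + 4.5P gives P* = 131, Q* = 235.
With the rebate, buyers effectively pay Pb = Ps − 7, where Ps is the price sellers receive.
Demand in terms of Ps becomes Qd = 1021 − 6(Ps − 7) = 1063 - 6Ps. Setting this equal to supply: 1063 - 6Ps = -354.5 + 4.5Ps, so Ps = 135.
Buyers pay Pb = 135 − 7 = 128; Q' = -354.5 + 4.5·135 = 253.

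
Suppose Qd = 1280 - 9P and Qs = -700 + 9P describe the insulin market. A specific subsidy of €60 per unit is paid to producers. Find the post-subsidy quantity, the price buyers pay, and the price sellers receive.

Q' = 560; buyers pay €80; sellers receive €140

Pre-subsidy: 1280 - 9P = -700 + 9P gives P* = 110, Q* = 290.
With the subsidy, sellers receive Ps = Pb + 60 for each unit, where Pb is the price buyers pay.
Supply in terms of Pb becomes Qs = -700 + 9(Pb + 60) = -160 + 9Pb. Setting this equal to demand: 1280 - 9Pb = -160 + 9Pb, so Pb = 80.
Sellers receive Ps = 80 + 60 = 140; Q' = 1280 − 9·80 = 560.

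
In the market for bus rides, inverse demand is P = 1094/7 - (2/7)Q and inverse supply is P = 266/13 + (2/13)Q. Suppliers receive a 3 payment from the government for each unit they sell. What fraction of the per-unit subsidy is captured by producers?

Producer share = 0.35

Pre-subsidy: 1094/7 - (2/7)Q = 266/13 + (2/13)Q gives Q* = 309 and P* = 68.
With the subsidy, sellers receive Ps = Pb + 3 for each unit, where Pb is the price buyers pay.
On the curves, Pb = 1094/7 - (2/7)Q and Ps = 266/13 + (2/13)Q; the wedge Ps − Pb = 3 gives 266/13 + (2/13)Q − (1094/7 - (2/7)Q) = 3, so Q' = 315.825.
Then Pb = 1094/7 − (2/7)·315.825 = 66.05 and Ps = 266/13 + (2/13)·315.825 = 69.05.
Buyers' price falls by P* − Pb = 68 − 66.05 = 1.95; sellers' price rises by Ps − P* = 69.05 − 68 = 1.05.
So producers capture 1.05/3 = 0.35 of each unit of subsidy.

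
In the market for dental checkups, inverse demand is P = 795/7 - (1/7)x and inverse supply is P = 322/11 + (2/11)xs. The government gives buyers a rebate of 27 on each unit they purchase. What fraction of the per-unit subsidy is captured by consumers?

Pre-subsidy: 795/7 - (1/7)x = 322/11 + (2/11)x gives x* = 259.64 and P* = 76.48.
With the rebate, buyers effectively pay Pb = Ps − 27, where Ps is the price sellers receive.
On the curves, Pb = 795/7 - (1/7)x and Ps = 322/11 + (2/11)x; the wedge Ps − Pb = 27 gives 322/11 + (2/11)x − (795/7 - (1/7)x) = 27, so x' = 342.8.
Then Pb = 795/7 − (1/7)·342.8 = 64.6 and Ps = 322/11 + (2/11)·342.8 = 91.6.
Buyers' price falls by P* − Pb = 76.48 − 64.6 = 11.88; sellers' price rises by Ps − P* = 91.6 − 76.48 = 15.12.
So consumers capture 11.88/27 = 0.44 of each unit of subsidy.

Consumer share = 0.44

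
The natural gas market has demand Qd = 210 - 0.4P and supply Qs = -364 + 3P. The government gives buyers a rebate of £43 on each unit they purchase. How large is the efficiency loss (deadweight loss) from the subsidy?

Pre-subsidy: 210 - 0.4P = -364 + 3P gives P* = 2870/17, Q* = 2422/17.
With the rebate, buyers effectively pay Pb = Ps − 43, where Ps is the price sellers receive.
Demand in terms of Ps becomes Qd = 210 − 0.4(Ps − 43) = 227.2 - 0.4Ps. Setting this equal to supply: 227.2 - 0.4Ps = -364 + 3Ps, so Ps = 2956/17.
Buyers pay Pb = 2956/17 − 43 = 2225/17; Q' = -364 + 3·(2956/17) = 2680/17.
The subsidy expands output by 2680/17 − 2422/17 = 258/17 past the efficient level; on those units the gap between marginal cost and willingness to pay runs from 0 up to 43.
DWL = ½ × 43 × 258/17 = 5547/17.

Deadweight loss = 5547/17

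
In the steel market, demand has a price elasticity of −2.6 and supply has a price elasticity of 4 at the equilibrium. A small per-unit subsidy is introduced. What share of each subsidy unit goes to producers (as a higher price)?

Producer share = 13/33

For a small subsidy around the equilibrium, the benefit split depends on the relative slopes, which at a point are proportional to the elasticities.
Buyer share = εs/(εs + |εd|) = 4/(4 + 2.6) = 20/33; seller share = |εd|/(εs + |εd|) = 13/33.
So producers capture 13/33 of the subsidy.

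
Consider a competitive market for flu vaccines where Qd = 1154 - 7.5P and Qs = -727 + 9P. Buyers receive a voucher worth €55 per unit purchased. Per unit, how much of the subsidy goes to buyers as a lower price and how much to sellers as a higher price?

Buyers gain €30 per unit; sellers gain €25 per unit

Pre-subsidy: 1154 - 7.5P = -727 + 9P gives P* = 114, Q* = 299.
With the rebate, buyers effectively pay Pb = Ps − 55, where Ps is the price sellers receive.
Demand in terms of Ps becomes Qd = 1154 − 7.5(Ps − 55) = 1566.5 - 7.5Ps. Setting this equal to supply: 1566.5 - 7.5Ps = -727 + 9Ps, so Ps = 139.
Buyers pay Pb = 139 − 55 = 84; Q' = -727 + 9·139 = 524.
Buyers' price falls by P* − Pb = 114 − 84 = 30; sellers' price rises by Ps − P* = 139 − 114 = 25.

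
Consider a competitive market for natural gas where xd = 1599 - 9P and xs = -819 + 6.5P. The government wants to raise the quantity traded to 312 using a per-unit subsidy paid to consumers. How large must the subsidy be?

At x = 312, invert demand for the buyer price: Pb = (1599 − 312)/9 = 143; invert supply for the seller price: Ps = (312 − (-819))/6.5 = 174.
The subsidy must fill the gap: s = Ps − Pb = 174 − 143 = 31.

Required subsidy s = 31 per unit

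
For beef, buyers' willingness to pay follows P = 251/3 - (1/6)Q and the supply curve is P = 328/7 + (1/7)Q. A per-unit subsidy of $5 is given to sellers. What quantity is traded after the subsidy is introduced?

Pre-subsidy: 251/3 - (1/6)Q = 328/7 + (1/7)Q gives Q* = 1546/13 and P* = 830/13.
With the subsidy, sellers receive Ps = Pb + 5 for each unit, where Pb is the price buyers pay.
On the curves, Pb = 251/3 - (1/6)Q and Ps = 328/7 + (1/7)Q; the wedge Ps − Pb = 5 gives 328/7 + (1/7)Q − (251/3 - (1/6)Q) = 5, so Q' = 1756/13.
Then Pb = 251/3 − (1/6)·(1756/13) = 795/13 and Ps = 328/7 + (1/7)·(1756/13) = 860/13.

Q' = 1756/13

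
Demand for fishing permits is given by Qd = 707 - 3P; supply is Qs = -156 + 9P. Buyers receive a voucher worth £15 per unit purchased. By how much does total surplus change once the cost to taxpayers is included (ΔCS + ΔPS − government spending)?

Pre-subsidy: 707 - 3P = -156 + 9P gives P* = 863/12, Q* = 491.25.
With the rebate, buyers effectively pay Pb = Ps − 15, where Ps is the price sellers receive.
Demand in terms of Ps becomes Qd = 707 − 3(Ps − 15) = 752 - 3Ps. Setting this equal to supply: 752 - 3Ps = -156 + 9Ps, so Ps = 227/3.
Buyers pay Pb = 227/3 − 15 = 182/3; Q' = -156 + 9·(227/3) = 525.
ΔCS = ½(491.25 + 525)(863/12 − 182/3) = 5716.40625; ΔPS = ½(491.25 + 525)(227/3 − 863/12) = 1905.46875.
Government spending = 15 × 525 = 7875.
Net change = 5716.40625 + 1905.46875 − 7875 = -253.125. The loss equals the DWL triangle ½·15·33.75.

Net change in total surplus = -£253.125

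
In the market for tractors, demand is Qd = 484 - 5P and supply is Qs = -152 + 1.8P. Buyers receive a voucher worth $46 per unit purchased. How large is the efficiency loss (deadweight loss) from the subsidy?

Deadweight loss = 23805/17

Pre-subsidy: 484 - 5P = -152 + 1.8P gives P* = 1590/17, Q* = 278/17.
With the rebate, buyers effectively pay Pb = Ps − 46, where Ps is the price sellers receive.
Demand in terms of Ps becomes Qd = 484 − 5(Ps − 46) = 714 - 5Ps. Setting this equal to supply: 714 - 5Ps = -152 + 1.8Ps, so Ps = 2165/17.
Buyers pay Pb = 2165/17 − 46 = 1383/17; Q' = -152 + 1.8·(2165/17) = 1313/17.
The subsidy expands output by 1313/17 − 278/17 = 1035/17 past the efficient level; on those units the gap between marginal cost and willingness to pay runs from 0 up to 46.
DWL = ½ × 46 × 1035/17 = 23805/17.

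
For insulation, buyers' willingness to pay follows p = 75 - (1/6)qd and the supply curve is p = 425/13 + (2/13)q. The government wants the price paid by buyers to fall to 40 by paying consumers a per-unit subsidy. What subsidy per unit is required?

Required subsidy s = 25 per unit

At a buyer price of 40, quantity demanded is 450 − 6·40 = 210.
Sellers supply 210 only when they receive ps = 425/13 + (2/13)·210 = 65.
s = ps − pb = 65 − 40 = 25.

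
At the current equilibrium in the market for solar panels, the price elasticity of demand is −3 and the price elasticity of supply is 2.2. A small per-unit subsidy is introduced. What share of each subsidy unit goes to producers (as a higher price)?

For a small subsidy around the equilibrium, the benefit split depends on the relative slopes, which at a point are proportional to the elasticities.
Buyer share = εs/(εs + |εd|) = 2.2/(2.2 + 3) = 11/26; seller share = |εd|/(εs + |εd|) = 15/26.
So producers capture 15/26 of the subsidy.

Producer share = 15/26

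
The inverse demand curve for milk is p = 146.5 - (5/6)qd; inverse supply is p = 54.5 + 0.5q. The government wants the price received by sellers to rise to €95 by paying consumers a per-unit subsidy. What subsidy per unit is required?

At a seller price of 95, quantity supplied is -109 + 2·95 = 81.
Buyers absorb 81 only when they pay pb = 146.5 − (5/6)·81 = 79.
s = ps − pb = 95 − 79 = 16.

Required subsidy s = €16 per unit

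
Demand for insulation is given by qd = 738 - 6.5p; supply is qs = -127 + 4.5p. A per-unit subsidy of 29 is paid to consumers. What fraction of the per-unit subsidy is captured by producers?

Producer share = 13/22

Pre-subsidy: 738 - 6.5p = -127 + 4.5p gives p* = 865/11, q* = 4991/22.
With the rebate, buyers effectively pay pb = ps − 29, where ps is the price sellers receive.
Demand in terms of ps becomes qd = 738 − 6.5(ps − 29) = 926.5 - 6.5ps. Setting this equal to supply: 926.5 - 6.5ps = -127 + 4.5ps, so ps = 2107/22.
Buyers pay pb = 2107/22 − 29 = 1469/22; q' = -127 + 4.5·(2107/22) = 13375/44.
Buyers' price falls by p* − pb = 865/11 − 1469/22 = 261/22; sellers' price rises by ps − p* = 2107/22 − 865/11 = 377/22.
So producers capture (377/22)/29 = 13/22 of each unit of subsidy.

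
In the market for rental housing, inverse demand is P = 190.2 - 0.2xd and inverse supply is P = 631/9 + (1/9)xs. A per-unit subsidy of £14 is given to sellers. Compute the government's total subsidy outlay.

Pre-subsidy: 190.2 - 0.2x = 631/9 + (1/9)x gives x* = 386 and P* = 113.
With the subsidy, sellers receive Ps = Pb + 14 for each unit, where Pb is the price buyers pay.
On the curves, Pb = 190.2 - 0.2x and Ps = 631/9 + (1/9)x; the wedge Ps − Pb = 14 gives 631/9 + (1/9)x − (190.2 - 0.2x) = 14, so x' = 431.
Then Pb = 190.2 − 0.2·431 = 104 and Ps = 631/9 + (1/9)·431 = 118.
Government outlay = subsidy × quantity = 14 × 431 = 6034.

Government cost = £6034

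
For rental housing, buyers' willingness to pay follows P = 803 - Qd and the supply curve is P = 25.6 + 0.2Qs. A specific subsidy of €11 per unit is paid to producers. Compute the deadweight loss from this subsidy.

Deadweight loss = 605/12

Pre-subsidy: 803 - Q = 25.6 + 0.2Q gives Q* = 3887/6 and P* = 931/6.
With the subsidy, sellers receive Ps = Pb + 11 for each unit, where Pb is the price buyers pay.
On the curves, Pb = 803 - Q and Ps = 25.6 + 0.2Q; the wedge Ps − Pb = 11 gives 25.6 + 0.2Q − (803 - Q) = 11, so Q' = 657.
Then Pb = 803 − 1·657 = 146 and Ps = 25.6 + 0.2·657 = 157.
The subsidy expands output by 657 − 3887/6 = 55/6 past the efficient level; on those units the gap between marginal cost and willingness to pay runs from 0 up to 11.
DWL = ½ × 11 × 55/6 = 605/12.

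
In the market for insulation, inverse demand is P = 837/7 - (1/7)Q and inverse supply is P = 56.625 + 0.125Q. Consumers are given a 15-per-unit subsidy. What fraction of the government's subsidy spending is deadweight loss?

Pre-subsidy: 837/7 - (1/7)Q = 56.625 + 0.125Q gives Q* = 235 and P* = 86.
With the rebate, buyers effectively pay Pb = Ps − 15, where Ps is the price sellers receive.
On the curves, Pb = 837/7 - (1/7)Q and Ps = 56.625 + 0.125Q; the wedge Ps − Pb = 15 gives 56.625 + 0.125Q − (837/7 - (1/7)Q) = 15, so Q' = 291.
Then Pb = 837/7 − (1/7)·291 = 78 and Ps = 56.625 + 0.125·291 = 93.
ΔCS = ½(235 + 291)(86 − 78) = 2104; ΔPS = ½(235 + 291)(93 − 86) = 1841.
Government spending = 15 × 291 = 4365.
DWL = ½ × 15 × (291 − 235) = 420; fraction = 420 / 4365 = 28/291.

DWL / government spending = 28/291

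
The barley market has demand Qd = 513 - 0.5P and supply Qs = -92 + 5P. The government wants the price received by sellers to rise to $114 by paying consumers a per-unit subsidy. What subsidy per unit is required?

At a seller price of 114, quantity supplied is -92 + 5·114 = 478.
Buyers absorb 478 only when they pay Pb with 513 − 0.5·Pb = 478, i.e. Pb = 70.
s = Ps − Pb = 114 − 70 = 44.

Required subsidy s = $44 per unit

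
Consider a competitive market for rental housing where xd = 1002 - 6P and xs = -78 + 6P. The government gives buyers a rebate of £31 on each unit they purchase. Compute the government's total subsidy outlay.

Government cost = £17205

Pre-subsidy: 1002 - 6P = -78 + 6P gives P* = 90, x* = 462.
With the rebate, buyers effectively pay Pb = Ps − 31, where Ps is the price sellers receive.
Demand in terms of Ps becomes xd = 1002 − 6(Ps − 31) = 1188 - 6Ps. Setting this equal to supply: 1188 - 6Ps = -78 + 6Ps, so Ps = 105.5.
Buyers pay Pb = 105.5 − 31 = 74.5; x' = -78 + 6·105.5 = 555.
Government outlay = subsidy × quantity = 31 × 555 = 17205.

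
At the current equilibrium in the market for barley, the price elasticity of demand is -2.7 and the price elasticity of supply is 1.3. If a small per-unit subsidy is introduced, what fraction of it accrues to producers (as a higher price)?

For a small subsidy around the equilibrium, the benefit split depends on the relative slopes, which at a point are proportional to the elasticities.
Buyer share = εs/(εs + |εd|) = 1.3/(1.3 + 2.7) = 0.325; seller share = |εd|/(εs + |εd|) = 0.675.
So producers capture 0.675 of the subsidy.

Producer share = 0.675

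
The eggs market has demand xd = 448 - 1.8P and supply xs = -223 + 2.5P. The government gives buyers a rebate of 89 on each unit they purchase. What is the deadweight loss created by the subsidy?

Deadweight loss = 356445/86

Pre-subsidy: 448 - 1.8P = -223 + 2.5P gives P* = 6710/43, x* = 7186/43.
With the rebate, buyers effectively pay Pb = Ps − 89, where Ps is the price sellers receive.
Demand in terms of Ps becomes xd = 448 − 1.8(Ps − 89) = 608.2 - 1.8Ps. Setting this equal to supply: 608.2 - 1.8Ps = -223 + 2.5Ps, so Ps = 8312/43.
Buyers pay Pb = 8312/43 − 89 = 4485/43; x' = -223 + 2.5·(8312/43) = 11191/43.
The subsidy expands output by 11191/43 − 7186/43 = 4005/43 past the efficient level; on those units the gap between marginal cost and willingness to pay runs from 0 up to 89.
DWL = ½ × 89 × 4005/43 = 356445/86.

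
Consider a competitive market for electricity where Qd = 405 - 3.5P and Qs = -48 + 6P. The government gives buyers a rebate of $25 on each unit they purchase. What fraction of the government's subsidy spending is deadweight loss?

Pre-subsidy: 405 - 3.5P = -48 + 6P gives P* = 906/19, Q* = 4524/19.
With the rebate, buyers effectively pay Pb = Ps − 25, where Ps is the price sellers receive.
Demand in terms of Ps becomes Qd = 405 − 3.5(Ps − 25) = 492.5 - 3.5Ps. Setting this equal to supply: 492.5 - 3.5Ps = -48 + 6Ps, so Ps = 1081/19.
Buyers pay Pb = 1081/19 − 25 = 606/19; Q' = -48 + 6·(1081/19) = 5574/19.
ΔCS = ½(4524/19 + 5574/19)(906/19 − 606/19) = 1514700/361; ΔPS = ½(4524/19 + 5574/19)(1081/19 − 906/19) = 883575/361.
Government spending = 25 × 5574/19 = 139350/19.
DWL = ½ × 25 × (5574/19 − 4524/19) = 13125/19; fraction = (13125/19) / (139350/19) = 175/1858.

DWL / government spending = 175/1858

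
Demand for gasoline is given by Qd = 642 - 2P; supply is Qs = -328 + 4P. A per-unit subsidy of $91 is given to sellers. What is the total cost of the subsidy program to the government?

Government cost = $40040

Pre-subsidy: 642 - 2P = -328 + 4P gives P* = 485/3, Q* = 956/3.
With the subsidy, sellers receive Ps = Pb + 91 for each unit, where Pb is the price buyers pay.
Supply in terms of Pb becomes Qs = -328 + 4(Pb + 91) = 36 + 4Pb. Setting this equal to demand: 642 - 2Pb = 36 + 4Pb, so Pb = 101.
Sellers receive Ps = 101 + 91 = 192; Q' = 642 − 2·101 = 440.
Government outlay = subsidy × quantity = 91 × 440 = 40040.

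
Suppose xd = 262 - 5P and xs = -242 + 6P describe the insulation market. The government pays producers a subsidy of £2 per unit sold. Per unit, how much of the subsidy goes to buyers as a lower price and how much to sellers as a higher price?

Pre-subsidy: 262 - 5P = -242 + 6P gives P* = 504/11, x* = 362/11.
With the subsidy, sellers receive Ps = Pb + 2 for each unit, where Pb is the price buyers pay.
Supply in terms of Pb becomes xs = -242 + 6(Pb + 2) = -230 + 6Pb. Setting this equal to demand: 262 - 5Pb = -230 + 6Pb, so Pb = 492/11.
Sellers receive Ps = 492/11 + 2 = 514/11; x' = 262 − 5·(492/11) = 422/11.
Buyers' price falls by P* − Pb = 504/11 − 492/11 = 12/11; sellers' price rises by Ps − P* = 514/11 − 504/11 = 10/11.

Buyers gain 12/11 per unit; sellers gain 10/11 per unit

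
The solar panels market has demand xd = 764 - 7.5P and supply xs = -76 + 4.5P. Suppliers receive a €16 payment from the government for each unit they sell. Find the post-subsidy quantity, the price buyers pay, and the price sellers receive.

x' = 284; buyers pay €64; sellers receive €80

Pre-subsidy: 764 - 7.5P = -76 + 4.5P gives P* = 70, x* = 239.
With the subsidy, sellers receive Ps = Pb + 16 for each unit, where Pb is the price buyers pay.
Supply in terms of Pb becomes xs = -76 + 4.5(Pb + 16) = -4 + 4.5Pb. Setting this equal to demand: 764 - 7.5Pb = -4 + 4.5Pb, so Pb = 64.
Sellers receive Ps = 64 + 16 = 80; x' = 764 − 7.5·64 = 284.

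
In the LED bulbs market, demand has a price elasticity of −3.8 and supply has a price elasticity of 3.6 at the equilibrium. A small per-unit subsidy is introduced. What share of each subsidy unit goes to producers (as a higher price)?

Producer share = 19/37

For a small subsidy around the equilibrium, the benefit split depends on the relative slopes, which at a point are proportional to the elasticities.
Buyer share = εs/(εs + |εd|) = 3.6/(3.6 + 3.8) = 18/37; seller share = |εd|/(εs + |εd|) = 19/37.
So producers capture 19/37 of the subsidy.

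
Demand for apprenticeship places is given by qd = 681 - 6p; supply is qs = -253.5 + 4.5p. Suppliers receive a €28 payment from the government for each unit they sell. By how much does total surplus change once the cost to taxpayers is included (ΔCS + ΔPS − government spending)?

Pre-subsidy: 681 - 6p = -253.5 + 4.5p gives p* = 89, q* = 147.
With the subsidy, sellers receive ps = pb + 28 for each unit, where pb is the price buyers pay.
Supply in terms of pb becomes qs = -253.5 + 4.5(pb + 28) = -127.5 + 4.5pb. Setting this equal to demand: 681 - 6pb = -127.5 + 4.5pb, so pb = 77.
Sellers receive ps = 77 + 28 = 105; q' = 681 − 6·77 = 219.
ΔCS = ½(147 + 219)(89 − 77) = 2196; ΔPS = ½(147 + 219)(105 − 89) = 2928.
Government spending = 28 × 219 = 6132.
Net change = 2196 + 2928 − 6132 = -1008. The loss equals the DWL triangle ½·28·72.

Net change in total surplus = -€1008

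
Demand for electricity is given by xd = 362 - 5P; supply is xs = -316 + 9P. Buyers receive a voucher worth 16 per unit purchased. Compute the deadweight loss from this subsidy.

Pre-subsidy: 362 - 5P = -316 + 9P gives P* = 339/7, x* = 839/7.
With the rebate, buyers effectively pay Pb = Ps − 16, where Ps is the price sellers receive.
Demand in terms of Ps becomes xd = 362 − 5(Ps − 16) = 442 - 5Ps. Setting this equal to supply: 442 - 5Ps = -316 + 9Ps, so Ps = 379/7.
Buyers pay Pb = 379/7 − 16 = 267/7; x' = -316 + 9·(379/7) = 1199/7.
The subsidy expands output by 1199/7 − 839/7 = 360/7 past the efficient level; on those units the gap between marginal cost and willingness to pay runs from 0 up to 16.
DWL = ½ × 16 × 360/7 = 2880/7.

Deadweight loss = 2880/7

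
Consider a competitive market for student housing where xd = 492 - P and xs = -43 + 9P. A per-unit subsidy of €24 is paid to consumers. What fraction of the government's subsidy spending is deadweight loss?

DWL / government spending = 108/4601

Pre-subsidy: 492 - P = -43 + 9P gives P* = 53.5, x* = 438.5.
With the rebate, buyers effectively pay Pb = Ps − 24, where Ps is the price sellers receive.
Demand in terms of Ps becomes xd = 492 − 1(Ps − 24) = 516 - Ps. Setting this equal to supply: 516 - Ps = -43 + 9Ps, so Ps = 55.9.
Buyers pay Pb = 55.9 − 24 = 31.9; x' = -43 + 9·55.9 = 460.1.
ΔCS = ½(438.5 + 460.1)(53.5 − 31.9) = 9704.88; ΔPS = ½(438.5 + 460.1)(55.9 − 53.5) = 1078.32.
Government spending = 24 × 460.1 = 11042.4.
DWL = ½ × 24 × (460.1 − 438.5) = 259.2; fraction = 259.2 / 11042.4 = 108/4601.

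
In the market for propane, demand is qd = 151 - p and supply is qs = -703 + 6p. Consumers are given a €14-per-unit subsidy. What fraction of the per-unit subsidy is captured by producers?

Pre-subsidy: 151 - p = -703 + 6p gives p* = 122, q* = 29.
With the rebate, buyers effectively pay pb = ps − 14, where ps is the price sellers receive.
Demand in terms of ps becomes qd = 151 − 1(ps − 14) = 165 - ps. Setting this equal to supply: 165 - ps = -703 + 6ps, so ps = 124.
Buyers pay pb = 124 − 14 = 110; q' = -703 + 6·124 = 41.
Buyers' price falls by p* − pb = 122 − 110 = 12; sellers' price rises by ps − p* = 124 − 122 = 2.
So producers capture 2/14 = 1/7 of each unit of subsidy.

Producer share = 1/7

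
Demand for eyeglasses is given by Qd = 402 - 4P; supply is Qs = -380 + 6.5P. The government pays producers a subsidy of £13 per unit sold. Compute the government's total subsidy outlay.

Government cost = 12402/7

Pre-subsidy: 402 - 4P = -380 + 6.5P gives P* = 1564/21, Q* = 2186/21.
With the subsidy, sellers receive Ps = Pb + 13 for each unit, where Pb is the price buyers pay.
Supply in terms of Pb becomes Qs = -380 + 6.5(Pb + 13) = -295.5 + 6.5Pb. Setting this equal to demand: 402 - 4Pb = -295.5 + 6.5Pb, so Pb = 465/7.
Sellers receive Ps = 465/7 + 13 = 556/7; Q' = 402 − 4·(465/7) = 954/7.
Government outlay = subsidy × quantity = 13 × 954/7 = 12402/7.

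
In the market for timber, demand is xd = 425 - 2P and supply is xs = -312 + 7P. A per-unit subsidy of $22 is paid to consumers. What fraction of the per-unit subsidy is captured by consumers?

Consumer share = 7/9

Pre-subsidy: 425 - 2P = -312 + 7P gives P* = 737/9, x* = 2351/9.
With the rebate, buyers effectively pay Pb = Ps − 22, where Ps is the price sellers receive.
Demand in terms of Ps becomes xd = 425 − 2(Ps − 22) = 469 - 2Ps. Setting this equal to supply: 469 - 2Ps = -312 + 7Ps, so Ps = 781/9.
Buyers pay Pb = 781/9 − 22 = 583/9; x' = -312 + 7·(781/9) = 2659/9.
Buyers' price falls by P* − Pb = 737/9 − 583/9 = 154/9; sellers' price rises by Ps − P* = 781/9 − 737/9 = 44/9.
So consumers capture (154/9)/22 = 7/9 of each unit of subsidy.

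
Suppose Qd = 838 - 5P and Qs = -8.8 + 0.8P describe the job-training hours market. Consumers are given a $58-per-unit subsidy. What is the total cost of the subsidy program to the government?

Government cost = $8584

Pre-subsidy: 838 - 5P = -8.8 + 0.8P gives P* = 146, Q* = 108.
With the rebate, buyers effectively pay Pb = Ps − 58, where Ps is the price sellers receive.
Demand in terms of Ps becomes Qd = 838 − 5(Ps − 58) = 1128 - 5Ps. Setting this equal to supply: 1128 - 5Ps = -8.8 + 0.8Ps, so Ps = 196.
Buyers pay Pb = 196 − 58 = 138; Q' = -8.8 + 0.8·196 = 148.
Government outlay = subsidy × quantity = 58 × 148 = 8584.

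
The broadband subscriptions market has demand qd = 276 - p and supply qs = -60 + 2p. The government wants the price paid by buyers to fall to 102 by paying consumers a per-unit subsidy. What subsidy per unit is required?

Required subsidy s = 15 per unit

At a buyer price of 102, quantity demanded is 276 − 1·102 = 174.
Sellers supply 174 only when they receive ps with -60 + 2·ps = 174, i.e. ps = 117.
s = ps − pb = 117 − 102 = 15.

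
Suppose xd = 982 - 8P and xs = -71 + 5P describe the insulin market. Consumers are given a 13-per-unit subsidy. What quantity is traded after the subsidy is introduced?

x' = 374

Pre-subsidy: 982 - 8P = -71 + 5P gives P* = 81, x* = 334.
With the rebate, buyers effectively pay Pb = Ps − 13, where Ps is the price sellers receive.
Demand in terms of Ps becomes xd = 982 − 8(Ps − 13) = 1086 - 8Ps. Setting this equal to supply: 1086 - 8Ps = -71 + 5Ps, so Ps = 89.
Buyers pay Pb = 89 − 13 = 76; x' = -71 + 5·89 = 374.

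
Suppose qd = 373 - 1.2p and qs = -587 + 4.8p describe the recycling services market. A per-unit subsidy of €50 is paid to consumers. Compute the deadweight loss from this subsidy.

Deadweight loss = €1200

Pre-subsidy: 373 - 1.2p = -587 + 4.8p gives p* = 160, q* = 181.
With the rebate, buyers effectively pay pb = ps − 50, where ps is the price sellers receive.
Demand in terms of ps becomes qd = 373 − 1.2(ps − 50) = 433 - 1.2ps. Setting this equal to supply: 433 - 1.2ps = -587 + 4.8ps, so ps = 170.
Buyers pay pb = 170 − 50 = 120; q' = -587 + 4.8·170 = 229.
The subsidy expands output by 229 − 181 = 48 past the efficient level; on those units the gap between marginal cost and willingness to pay runs from 0 up to 50.
DWL = ½ × 50 × 48 = 1200.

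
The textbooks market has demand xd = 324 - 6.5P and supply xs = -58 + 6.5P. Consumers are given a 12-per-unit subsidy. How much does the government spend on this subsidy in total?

Government cost = 2064

Pre-subsidy: 324 - 6.5P = -58 + 6.5P gives P* = 382/13, x* = 133.
With the rebate, buyers effectively pay Pb = Ps − 12, where Ps is the price sellers receive.
Demand in terms of Ps becomes xd = 324 − 6.5(Ps − 12) = 402 - 6.5Ps. Setting this equal to supply: 402 - 6.5Ps = -58 + 6.5Ps, so Ps = 460/13.
Buyers pay Pb = 460/13 − 12 = 304/13; x' = -58 + 6.5·(460/13) = 172.
Government outlay = subsidy × quantity = 12 × 172 = 2064.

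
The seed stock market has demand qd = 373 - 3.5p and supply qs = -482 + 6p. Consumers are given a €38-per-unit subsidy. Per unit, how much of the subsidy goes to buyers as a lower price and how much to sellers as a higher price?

Buyers gain €24 per unit; sellers gain €14 per unit

Pre-subsidy: 373 - 3.5p = -482 + 6p gives p* = 90, q* = 58.
With the rebate, buyers effectively pay pb = ps − 38, where ps is the price sellers receive.
Demand in terms of ps becomes qd = 373 − 3.5(ps − 38) = 506 - 3.5ps. Setting this equal to supply: 506 - 3.5ps = -482 + 6ps, so ps = 104.
Buyers pay pb = 104 − 38 = 66; q' = -482 + 6·104 = 142.
Buyers' price falls by p* − pb = 90 − 66 = 24; sellers' price rises by ps − p* = 104 − 90 = 14.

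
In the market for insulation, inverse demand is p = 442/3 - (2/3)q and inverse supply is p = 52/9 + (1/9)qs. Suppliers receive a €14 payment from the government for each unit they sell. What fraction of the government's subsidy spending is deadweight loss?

DWL / government spending = 0.045

Pre-subsidy: 442/3 - (2/3)q = 52/9 + (1/9)q gives q* = 182 and p* = 26.
With the subsidy, sellers receive ps = pb + 14 for each unit, where pb is the price buyers pay.
On the curves, pb = 442/3 - (2/3)q and ps = 52/9 + (1/9)q; the wedge ps − pb = 14 gives 52/9 + (1/9)q − (442/3 - (2/3)q) = 14, so q' = 200.
Then pb = 442/3 − (2/3)·200 = 14 and ps = 52/9 + (1/9)·200 = 28.
ΔCS = ½(182 + 200)(26 − 14) = 2292; ΔPS = ½(182 + 200)(28 − 26) = 382.
Government spending = 14 × 200 = 2800.
DWL = ½ × 14 × (200 − 182) = 126; fraction = 126 / 2800 = 0.045.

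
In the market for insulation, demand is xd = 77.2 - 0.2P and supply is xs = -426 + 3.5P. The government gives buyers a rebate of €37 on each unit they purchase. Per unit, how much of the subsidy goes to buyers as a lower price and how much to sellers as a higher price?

Pre-subsidy: 77.2 - 0.2P = -426 + 3.5P gives P* = 136, x* = 50.
With the rebate, buyers effectively pay Pb = Ps − 37, where Ps is the price sellers receive.
Demand in terms of Ps becomes xd = 77.2 − 0.2(Ps − 37) = 84.6 - 0.2Ps. Setting this equal to supply: 84.6 - 0.2Ps = -426 + 3.5Ps, so Ps = 138.
Buyers pay Pb = 138 − 37 = 101; x' = -426 + 3.5·138 = 57.
Buyers' price falls by P* − Pb = 136 − 101 = 35; sellers' price rises by Ps − P* = 138 − 136 = 2.

Buyers gain €35 per unit; sellers gain €2 per unit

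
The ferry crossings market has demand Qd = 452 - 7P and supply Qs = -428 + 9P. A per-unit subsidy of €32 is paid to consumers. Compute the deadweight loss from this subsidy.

Pre-subsidy: 452 - 7P = -428 + 9P gives P* = 55, Q* = 67.
With the rebate, buyers effectively pay Pb = Ps − 32, where Ps is the price sellers receive.
Demand in terms of Ps becomes Qd = 452 − 7(Ps − 32) = 676 - 7Ps. Setting this equal to supply: 676 - 7Ps = -428 + 9Ps, so Ps = 69.
Buyers pay Pb = 69 − 32 = 37; Q' = -428 + 9·69 = 193.
The subsidy expands output by 193 − 67 = 126 past the efficient level; on those units the gap between marginal cost and willingness to pay runs from 0 up to 32.
DWL = ½ × 32 × 126 = 2016.

Deadweight loss = €2016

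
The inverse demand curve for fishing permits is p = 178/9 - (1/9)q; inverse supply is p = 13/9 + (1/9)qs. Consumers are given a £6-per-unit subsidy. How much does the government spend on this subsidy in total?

Pre-subsidy: 178/9 - (1/9)q = 13/9 + (1/9)q gives q* = 82.5 and p* = 191/18.
With the rebate, buyers effectively pay pb = ps − 6, where ps is the price sellers receive.
On the curves, pb = 178/9 - (1/9)q and ps = 13/9 + (1/9)q; the wedge ps − pb = 6 gives 13/9 + (1/9)q − (178/9 - (1/9)q) = 6, so q' = 109.5.
Then pb = 178/9 − (1/9)·109.5 = 137/18 and ps = 13/9 + (1/9)·109.5 = 245/18.
Government outlay = subsidy × quantity = 6 × 109.5 = 657.

Government cost = £657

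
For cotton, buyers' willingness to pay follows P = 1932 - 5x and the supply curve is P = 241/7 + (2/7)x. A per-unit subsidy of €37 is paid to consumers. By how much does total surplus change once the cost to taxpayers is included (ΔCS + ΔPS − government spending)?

Pre-subsidy: 1932 - 5x = 241/7 + (2/7)x gives x* = 359 and P* = 137.
With the rebate, buyers effectively pay Pb = Ps − 37, where Ps is the price sellers receive.
On the curves, Pb = 1932 - 5x and Ps = 241/7 + (2/7)x; the wedge Ps − Pb = 37 gives 241/7 + (2/7)x − (1932 - 5x) = 37, so x' = 366.
Then Pb = 1932 − 5·366 = 102 and Ps = 241/7 + (2/7)·366 = 139.
ΔCS = ½(359 + 366)(137 − 102) = 12687.5; ΔPS = ½(359 + 366)(139 − 137) = 725.
Government spending = 37 × 366 = 13542.
Net change = 12687.5 + 725 − 13542 = -129.5. The loss equals the DWL triangle ½·37·7.

Net change in total surplus = -€129.5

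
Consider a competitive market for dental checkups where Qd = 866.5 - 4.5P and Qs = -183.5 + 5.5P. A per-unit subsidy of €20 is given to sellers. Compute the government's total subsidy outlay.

Government cost = €8870

Pre-subsidy: 866.5 - 4.5P = -183.5 + 5.5P gives P* = 105, Q* = 394.
With the subsidy, sellers receive Ps = Pb + 20 for each unit, where Pb is the price buyers pay.
Supply in terms of Pb becomes Qs = -183.5 + 5.5(Pb + 20) = -73.5 + 5.5Pb. Setting this equal to demand: 866.5 - 4.5Pb = -73.5 + 5.5Pb, so Pb = 94.
Sellers receive Ps = 94 + 20 = 114; Q' = 866.5 − 4.5·94 = 443.5.
Government outlay = subsidy × quantity = 20 × 443.5 = 8870.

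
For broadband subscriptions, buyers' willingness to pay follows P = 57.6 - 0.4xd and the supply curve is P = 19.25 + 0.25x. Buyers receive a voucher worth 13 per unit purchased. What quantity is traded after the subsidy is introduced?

Pre-subsidy: 57.6 - 0.4x = 19.25 + 0.25x gives x* = 59 and P* = 34.
With the rebate, buyers effectively pay Pb = Ps − 13, where Ps is the price sellers receive.
On the curves, Pb = 57.6 - 0.4x and Ps = 19.25 + 0.25x; the wedge Ps − Pb = 13 gives 19.25 + 0.25x − (57.6 - 0.4x) = 13, so x' = 79.
Then Pb = 57.6 − 0.4·79 = 26 and Ps = 19.25 + 0.25·79 = 39.

x' = 79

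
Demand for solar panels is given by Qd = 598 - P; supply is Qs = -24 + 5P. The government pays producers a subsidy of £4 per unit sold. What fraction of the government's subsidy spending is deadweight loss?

DWL / government spending = 5/1493

Pre-subsidy: 598 - P = -24 + 5P gives P* = 311/3, Q* = 1483/3.
With the subsidy, sellers receive Ps = Pb + 4 for each unit, where Pb is the price buyers pay.
Supply in terms of Pb becomes Qs = -24 + 5(Pb + 4) = -4 + 5Pb. Setting this equal to demand: 598 - Pb = -4 + 5Pb, so Pb = 301/3.
Sellers receive Ps = 301/3 + 4 = 313/3; Q' = 598 − 1·(301/3) = 1493/3.
ΔCS = ½(1483/3 + 1493/3)(311/3 − 301/3) = 4960/3; ΔPS = ½(1483/3 + 1493/3)(313/3 − 311/3) = 992/3.
Government spending = 4 × 1493/3 = 5972/3.
DWL = ½ × 4 × (1493/3 − 1483/3) = 20/3; fraction = (20/3) / (5972/3) = 5/1493.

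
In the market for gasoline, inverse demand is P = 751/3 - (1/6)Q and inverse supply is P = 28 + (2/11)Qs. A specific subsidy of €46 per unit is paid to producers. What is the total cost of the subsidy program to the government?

Government cost = €35420

Pre-subsidy: 751/3 - (1/6)Q = 28 + (2/11)Q gives Q* = 638 and P* = 144.
With the subsidy, sellers receive Ps = Pb + 46 for each unit, where Pb is the price buyers pay.
On the curves, Pb = 751/3 - (1/6)Q and Ps = 28 + (2/11)Q; the wedge Ps − Pb = 46 gives 28 + (2/11)Q − (751/3 - (1/6)Q) = 46, so Q' = 770.
Then Pb = 751/3 − (1/6)·770 = 122 and Ps = 28 + (2/11)·770 = 168.
Government outlay = subsidy × quantity = 46 × 770 = 35420.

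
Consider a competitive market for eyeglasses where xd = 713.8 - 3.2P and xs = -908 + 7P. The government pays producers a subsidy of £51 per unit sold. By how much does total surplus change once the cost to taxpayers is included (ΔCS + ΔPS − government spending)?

Pre-subsidy: 713.8 - 3.2P = -908 + 7P gives P* = 159, x* = 205.
With the subsidy, sellers receive Ps = Pb + 51 for each unit, where Pb is the price buyers pay.
Supply in terms of Pb becomes xs = -908 + 7(Pb + 51) = -551 + 7Pb. Setting this equal to demand: 713.8 - 3.2Pb = -551 + 7Pb, so Pb = 124.
Sellers receive Ps = 124 + 51 = 175; x' = 713.8 − 3.2·124 = 317.
ΔCS = ½(205 + 317)(159 − 124) = 9135; ΔPS = ½(205 + 317)(175 − 159) = 4176.
Government spending = 51 × 317 = 16167.
Net change = 9135 + 4176 − 16167 = -2856. The loss equals the DWL triangle ½·51·112.

Net change in total surplus = -£2856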